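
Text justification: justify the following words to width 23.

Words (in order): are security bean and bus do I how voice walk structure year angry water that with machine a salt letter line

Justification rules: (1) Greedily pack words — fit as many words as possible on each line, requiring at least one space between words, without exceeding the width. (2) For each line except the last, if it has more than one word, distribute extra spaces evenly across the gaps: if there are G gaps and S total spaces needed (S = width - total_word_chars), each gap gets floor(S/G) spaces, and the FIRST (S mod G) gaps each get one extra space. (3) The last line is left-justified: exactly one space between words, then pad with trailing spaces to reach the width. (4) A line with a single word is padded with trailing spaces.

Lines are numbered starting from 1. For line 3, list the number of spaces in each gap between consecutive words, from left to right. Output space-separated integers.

Line 1: ['are', 'security', 'bean', 'and'] (min_width=21, slack=2)
Line 2: ['bus', 'do', 'I', 'how', 'voice', 'walk'] (min_width=23, slack=0)
Line 3: ['structure', 'year', 'angry'] (min_width=20, slack=3)
Line 4: ['water', 'that', 'with', 'machine'] (min_width=23, slack=0)
Line 5: ['a', 'salt', 'letter', 'line'] (min_width=18, slack=5)

Answer: 3 2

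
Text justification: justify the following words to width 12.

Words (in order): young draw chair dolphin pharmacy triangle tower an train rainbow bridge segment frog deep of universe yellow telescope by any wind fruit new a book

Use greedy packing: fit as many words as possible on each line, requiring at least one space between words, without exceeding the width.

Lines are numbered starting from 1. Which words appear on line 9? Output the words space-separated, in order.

Answer: bridge

Derivation:
Line 1: ['young', 'draw'] (min_width=10, slack=2)
Line 2: ['chair'] (min_width=5, slack=7)
Line 3: ['dolphin'] (min_width=7, slack=5)
Line 4: ['pharmacy'] (min_width=8, slack=4)
Line 5: ['triangle'] (min_width=8, slack=4)
Line 6: ['tower', 'an'] (min_width=8, slack=4)
Line 7: ['train'] (min_width=5, slack=7)
Line 8: ['rainbow'] (min_width=7, slack=5)
Line 9: ['bridge'] (min_width=6, slack=6)
Line 10: ['segment', 'frog'] (min_width=12, slack=0)
Line 11: ['deep', 'of'] (min_width=7, slack=5)
Line 12: ['universe'] (min_width=8, slack=4)
Line 13: ['yellow'] (min_width=6, slack=6)
Line 14: ['telescope', 'by'] (min_width=12, slack=0)
Line 15: ['any', 'wind'] (min_width=8, slack=4)
Line 16: ['fruit', 'new', 'a'] (min_width=11, slack=1)
Line 17: ['book'] (min_width=4, slack=8)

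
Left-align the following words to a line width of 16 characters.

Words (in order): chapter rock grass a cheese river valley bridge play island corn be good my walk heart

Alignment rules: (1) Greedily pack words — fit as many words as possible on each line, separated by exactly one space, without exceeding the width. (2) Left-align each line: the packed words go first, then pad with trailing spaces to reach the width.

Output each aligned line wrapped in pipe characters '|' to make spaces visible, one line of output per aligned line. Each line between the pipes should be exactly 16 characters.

Line 1: ['chapter', 'rock'] (min_width=12, slack=4)
Line 2: ['grass', 'a', 'cheese'] (min_width=14, slack=2)
Line 3: ['river', 'valley'] (min_width=12, slack=4)
Line 4: ['bridge', 'play'] (min_width=11, slack=5)
Line 5: ['island', 'corn', 'be'] (min_width=14, slack=2)
Line 6: ['good', 'my', 'walk'] (min_width=12, slack=4)
Line 7: ['heart'] (min_width=5, slack=11)

Answer: |chapter rock    |
|grass a cheese  |
|river valley    |
|bridge play     |
|island corn be  |
|good my walk    |
|heart           |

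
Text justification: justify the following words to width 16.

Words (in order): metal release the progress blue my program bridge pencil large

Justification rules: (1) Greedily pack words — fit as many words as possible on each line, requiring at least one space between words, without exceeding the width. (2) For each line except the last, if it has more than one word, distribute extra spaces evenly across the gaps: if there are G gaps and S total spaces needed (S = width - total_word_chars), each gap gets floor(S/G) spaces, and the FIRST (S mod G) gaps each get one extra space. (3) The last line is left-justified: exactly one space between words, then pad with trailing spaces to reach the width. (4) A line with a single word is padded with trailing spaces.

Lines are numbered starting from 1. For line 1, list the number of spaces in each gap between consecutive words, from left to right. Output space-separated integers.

Answer: 4

Derivation:
Line 1: ['metal', 'release'] (min_width=13, slack=3)
Line 2: ['the', 'progress'] (min_width=12, slack=4)
Line 3: ['blue', 'my', 'program'] (min_width=15, slack=1)
Line 4: ['bridge', 'pencil'] (min_width=13, slack=3)
Line 5: ['large'] (min_width=5, slack=11)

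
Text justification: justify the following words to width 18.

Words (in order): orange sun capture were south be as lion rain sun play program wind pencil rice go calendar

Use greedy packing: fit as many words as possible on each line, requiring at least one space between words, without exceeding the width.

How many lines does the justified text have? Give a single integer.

Answer: 6

Derivation:
Line 1: ['orange', 'sun', 'capture'] (min_width=18, slack=0)
Line 2: ['were', 'south', 'be', 'as'] (min_width=16, slack=2)
Line 3: ['lion', 'rain', 'sun', 'play'] (min_width=18, slack=0)
Line 4: ['program', 'wind'] (min_width=12, slack=6)
Line 5: ['pencil', 'rice', 'go'] (min_width=14, slack=4)
Line 6: ['calendar'] (min_width=8, slack=10)
Total lines: 6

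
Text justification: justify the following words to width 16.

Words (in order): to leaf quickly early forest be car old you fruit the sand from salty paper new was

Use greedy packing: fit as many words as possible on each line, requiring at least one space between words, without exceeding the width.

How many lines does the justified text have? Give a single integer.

Answer: 6

Derivation:
Line 1: ['to', 'leaf', 'quickly'] (min_width=15, slack=1)
Line 2: ['early', 'forest', 'be'] (min_width=15, slack=1)
Line 3: ['car', 'old', 'you'] (min_width=11, slack=5)
Line 4: ['fruit', 'the', 'sand'] (min_width=14, slack=2)
Line 5: ['from', 'salty', 'paper'] (min_width=16, slack=0)
Line 6: ['new', 'was'] (min_width=7, slack=9)
Total lines: 6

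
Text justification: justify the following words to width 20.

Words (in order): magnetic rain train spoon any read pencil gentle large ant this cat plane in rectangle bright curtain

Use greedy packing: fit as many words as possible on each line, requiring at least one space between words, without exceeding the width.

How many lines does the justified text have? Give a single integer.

Answer: 6

Derivation:
Line 1: ['magnetic', 'rain', 'train'] (min_width=19, slack=1)
Line 2: ['spoon', 'any', 'read'] (min_width=14, slack=6)
Line 3: ['pencil', 'gentle', 'large'] (min_width=19, slack=1)
Line 4: ['ant', 'this', 'cat', 'plane'] (min_width=18, slack=2)
Line 5: ['in', 'rectangle', 'bright'] (min_width=19, slack=1)
Line 6: ['curtain'] (min_width=7, slack=13)
Total lines: 6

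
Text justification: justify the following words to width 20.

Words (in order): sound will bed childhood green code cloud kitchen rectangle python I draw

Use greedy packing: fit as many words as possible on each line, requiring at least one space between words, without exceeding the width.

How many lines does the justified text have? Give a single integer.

Answer: 5

Derivation:
Line 1: ['sound', 'will', 'bed'] (min_width=14, slack=6)
Line 2: ['childhood', 'green', 'code'] (min_width=20, slack=0)
Line 3: ['cloud', 'kitchen'] (min_width=13, slack=7)
Line 4: ['rectangle', 'python', 'I'] (min_width=18, slack=2)
Line 5: ['draw'] (min_width=4, slack=16)
Total lines: 5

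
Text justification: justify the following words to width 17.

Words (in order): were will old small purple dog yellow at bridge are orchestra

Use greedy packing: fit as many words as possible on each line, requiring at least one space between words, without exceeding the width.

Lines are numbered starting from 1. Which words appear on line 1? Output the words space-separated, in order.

Line 1: ['were', 'will', 'old'] (min_width=13, slack=4)
Line 2: ['small', 'purple', 'dog'] (min_width=16, slack=1)
Line 3: ['yellow', 'at', 'bridge'] (min_width=16, slack=1)
Line 4: ['are', 'orchestra'] (min_width=13, slack=4)

Answer: were will old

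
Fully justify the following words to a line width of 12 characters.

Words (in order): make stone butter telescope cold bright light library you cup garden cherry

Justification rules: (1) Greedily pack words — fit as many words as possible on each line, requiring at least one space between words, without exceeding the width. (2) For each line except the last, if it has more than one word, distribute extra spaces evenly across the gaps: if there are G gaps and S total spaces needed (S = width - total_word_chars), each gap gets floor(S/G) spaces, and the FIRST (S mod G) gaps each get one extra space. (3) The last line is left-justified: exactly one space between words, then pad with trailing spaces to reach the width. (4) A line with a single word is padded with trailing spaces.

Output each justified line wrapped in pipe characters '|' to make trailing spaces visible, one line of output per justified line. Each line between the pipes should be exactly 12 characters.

Line 1: ['make', 'stone'] (min_width=10, slack=2)
Line 2: ['butter'] (min_width=6, slack=6)
Line 3: ['telescope'] (min_width=9, slack=3)
Line 4: ['cold', 'bright'] (min_width=11, slack=1)
Line 5: ['light'] (min_width=5, slack=7)
Line 6: ['library', 'you'] (min_width=11, slack=1)
Line 7: ['cup', 'garden'] (min_width=10, slack=2)
Line 8: ['cherry'] (min_width=6, slack=6)

Answer: |make   stone|
|butter      |
|telescope   |
|cold  bright|
|light       |
|library  you|
|cup   garden|
|cherry      |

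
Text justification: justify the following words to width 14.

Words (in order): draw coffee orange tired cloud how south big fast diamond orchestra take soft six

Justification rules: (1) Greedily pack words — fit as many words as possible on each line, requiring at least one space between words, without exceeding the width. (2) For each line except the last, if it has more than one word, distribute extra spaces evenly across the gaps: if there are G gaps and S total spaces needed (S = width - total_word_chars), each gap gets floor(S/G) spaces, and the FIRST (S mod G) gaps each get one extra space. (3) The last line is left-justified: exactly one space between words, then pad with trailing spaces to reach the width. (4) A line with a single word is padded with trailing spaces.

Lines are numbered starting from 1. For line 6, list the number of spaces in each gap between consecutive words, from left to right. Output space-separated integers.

Answer: 1

Derivation:
Line 1: ['draw', 'coffee'] (min_width=11, slack=3)
Line 2: ['orange', 'tired'] (min_width=12, slack=2)
Line 3: ['cloud', 'how'] (min_width=9, slack=5)
Line 4: ['south', 'big', 'fast'] (min_width=14, slack=0)
Line 5: ['diamond'] (min_width=7, slack=7)
Line 6: ['orchestra', 'take'] (min_width=14, slack=0)
Line 7: ['soft', 'six'] (min_width=8, slack=6)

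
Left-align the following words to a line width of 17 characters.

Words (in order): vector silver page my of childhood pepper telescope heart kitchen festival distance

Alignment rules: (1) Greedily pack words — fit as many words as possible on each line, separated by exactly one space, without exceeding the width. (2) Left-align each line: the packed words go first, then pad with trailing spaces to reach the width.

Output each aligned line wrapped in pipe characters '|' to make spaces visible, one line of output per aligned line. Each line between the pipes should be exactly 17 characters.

Answer: |vector silver    |
|page my of       |
|childhood pepper |
|telescope heart  |
|kitchen festival |
|distance         |

Derivation:
Line 1: ['vector', 'silver'] (min_width=13, slack=4)
Line 2: ['page', 'my', 'of'] (min_width=10, slack=7)
Line 3: ['childhood', 'pepper'] (min_width=16, slack=1)
Line 4: ['telescope', 'heart'] (min_width=15, slack=2)
Line 5: ['kitchen', 'festival'] (min_width=16, slack=1)
Line 6: ['distance'] (min_width=8, slack=9)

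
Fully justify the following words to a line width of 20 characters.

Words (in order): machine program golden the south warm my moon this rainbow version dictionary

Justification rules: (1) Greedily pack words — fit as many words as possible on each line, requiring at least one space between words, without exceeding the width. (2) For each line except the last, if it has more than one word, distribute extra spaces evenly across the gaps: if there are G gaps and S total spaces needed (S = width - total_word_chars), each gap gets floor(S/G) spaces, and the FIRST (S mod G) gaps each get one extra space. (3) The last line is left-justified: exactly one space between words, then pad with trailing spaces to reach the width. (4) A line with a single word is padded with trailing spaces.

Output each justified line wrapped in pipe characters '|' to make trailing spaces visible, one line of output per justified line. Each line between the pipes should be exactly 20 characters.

Line 1: ['machine', 'program'] (min_width=15, slack=5)
Line 2: ['golden', 'the', 'south'] (min_width=16, slack=4)
Line 3: ['warm', 'my', 'moon', 'this'] (min_width=17, slack=3)
Line 4: ['rainbow', 'version'] (min_width=15, slack=5)
Line 5: ['dictionary'] (min_width=10, slack=10)

Answer: |machine      program|
|golden   the   south|
|warm  my  moon  this|
|rainbow      version|
|dictionary          |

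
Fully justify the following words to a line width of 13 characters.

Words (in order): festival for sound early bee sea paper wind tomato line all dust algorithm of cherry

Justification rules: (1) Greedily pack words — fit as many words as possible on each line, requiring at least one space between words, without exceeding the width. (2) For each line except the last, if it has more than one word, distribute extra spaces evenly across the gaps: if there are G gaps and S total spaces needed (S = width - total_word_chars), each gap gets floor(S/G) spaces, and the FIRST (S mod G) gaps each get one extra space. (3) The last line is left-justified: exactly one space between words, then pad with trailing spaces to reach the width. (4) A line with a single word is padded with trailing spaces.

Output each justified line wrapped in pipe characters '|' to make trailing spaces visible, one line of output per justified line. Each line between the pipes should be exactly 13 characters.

Answer: |festival  for|
|sound   early|
|bee sea paper|
|wind   tomato|
|line all dust|
|algorithm  of|
|cherry       |

Derivation:
Line 1: ['festival', 'for'] (min_width=12, slack=1)
Line 2: ['sound', 'early'] (min_width=11, slack=2)
Line 3: ['bee', 'sea', 'paper'] (min_width=13, slack=0)
Line 4: ['wind', 'tomato'] (min_width=11, slack=2)
Line 5: ['line', 'all', 'dust'] (min_width=13, slack=0)
Line 6: ['algorithm', 'of'] (min_width=12, slack=1)
Line 7: ['cherry'] (min_width=6, slack=7)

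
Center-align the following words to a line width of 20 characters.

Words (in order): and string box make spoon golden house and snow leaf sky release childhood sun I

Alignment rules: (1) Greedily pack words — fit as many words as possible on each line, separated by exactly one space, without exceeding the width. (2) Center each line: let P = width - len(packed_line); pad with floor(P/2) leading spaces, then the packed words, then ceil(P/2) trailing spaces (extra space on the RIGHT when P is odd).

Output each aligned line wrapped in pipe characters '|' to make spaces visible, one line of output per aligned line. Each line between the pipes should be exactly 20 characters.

Answer: |and string box make |
| spoon golden house |
| and snow leaf sky  |
| release childhood  |
|       sun I        |

Derivation:
Line 1: ['and', 'string', 'box', 'make'] (min_width=19, slack=1)
Line 2: ['spoon', 'golden', 'house'] (min_width=18, slack=2)
Line 3: ['and', 'snow', 'leaf', 'sky'] (min_width=17, slack=3)
Line 4: ['release', 'childhood'] (min_width=17, slack=3)
Line 5: ['sun', 'I'] (min_width=5, slack=15)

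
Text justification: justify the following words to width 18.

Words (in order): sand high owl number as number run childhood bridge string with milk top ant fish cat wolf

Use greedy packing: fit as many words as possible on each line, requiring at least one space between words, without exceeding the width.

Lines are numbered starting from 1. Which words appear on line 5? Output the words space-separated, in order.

Answer: milk top ant fish

Derivation:
Line 1: ['sand', 'high', 'owl'] (min_width=13, slack=5)
Line 2: ['number', 'as', 'number'] (min_width=16, slack=2)
Line 3: ['run', 'childhood'] (min_width=13, slack=5)
Line 4: ['bridge', 'string', 'with'] (min_width=18, slack=0)
Line 5: ['milk', 'top', 'ant', 'fish'] (min_width=17, slack=1)
Line 6: ['cat', 'wolf'] (min_width=8, slack=10)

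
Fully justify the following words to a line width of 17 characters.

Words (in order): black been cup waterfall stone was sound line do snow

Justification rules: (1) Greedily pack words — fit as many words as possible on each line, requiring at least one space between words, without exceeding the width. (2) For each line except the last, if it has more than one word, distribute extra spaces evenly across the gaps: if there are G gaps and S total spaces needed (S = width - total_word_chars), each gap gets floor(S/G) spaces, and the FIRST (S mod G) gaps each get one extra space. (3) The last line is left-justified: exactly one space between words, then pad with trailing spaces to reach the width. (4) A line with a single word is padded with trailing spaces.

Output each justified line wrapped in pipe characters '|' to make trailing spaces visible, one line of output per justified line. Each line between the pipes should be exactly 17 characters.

Answer: |black   been  cup|
|waterfall   stone|
|was sound line do|
|snow             |

Derivation:
Line 1: ['black', 'been', 'cup'] (min_width=14, slack=3)
Line 2: ['waterfall', 'stone'] (min_width=15, slack=2)
Line 3: ['was', 'sound', 'line', 'do'] (min_width=17, slack=0)
Line 4: ['snow'] (min_width=4, slack=13)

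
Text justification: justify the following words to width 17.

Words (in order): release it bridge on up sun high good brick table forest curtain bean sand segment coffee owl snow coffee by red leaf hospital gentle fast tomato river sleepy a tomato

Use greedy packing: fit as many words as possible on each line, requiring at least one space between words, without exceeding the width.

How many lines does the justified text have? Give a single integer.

Answer: 11

Derivation:
Line 1: ['release', 'it', 'bridge'] (min_width=17, slack=0)
Line 2: ['on', 'up', 'sun', 'high'] (min_width=14, slack=3)
Line 3: ['good', 'brick', 'table'] (min_width=16, slack=1)
Line 4: ['forest', 'curtain'] (min_width=14, slack=3)
Line 5: ['bean', 'sand', 'segment'] (min_width=17, slack=0)
Line 6: ['coffee', 'owl', 'snow'] (min_width=15, slack=2)
Line 7: ['coffee', 'by', 'red'] (min_width=13, slack=4)
Line 8: ['leaf', 'hospital'] (min_width=13, slack=4)
Line 9: ['gentle', 'fast'] (min_width=11, slack=6)
Line 10: ['tomato', 'river'] (min_width=12, slack=5)
Line 11: ['sleepy', 'a', 'tomato'] (min_width=15, slack=2)
Total lines: 11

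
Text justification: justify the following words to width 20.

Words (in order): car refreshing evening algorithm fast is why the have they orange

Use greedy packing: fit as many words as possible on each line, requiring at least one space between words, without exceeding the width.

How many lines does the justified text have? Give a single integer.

Answer: 4

Derivation:
Line 1: ['car', 'refreshing'] (min_width=14, slack=6)
Line 2: ['evening', 'algorithm'] (min_width=17, slack=3)
Line 3: ['fast', 'is', 'why', 'the', 'have'] (min_width=20, slack=0)
Line 4: ['they', 'orange'] (min_width=11, slack=9)
Total lines: 4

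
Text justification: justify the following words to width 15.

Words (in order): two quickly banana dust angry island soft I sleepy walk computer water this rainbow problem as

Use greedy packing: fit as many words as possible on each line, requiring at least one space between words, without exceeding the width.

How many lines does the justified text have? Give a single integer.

Answer: 8

Derivation:
Line 1: ['two', 'quickly'] (min_width=11, slack=4)
Line 2: ['banana', 'dust'] (min_width=11, slack=4)
Line 3: ['angry', 'island'] (min_width=12, slack=3)
Line 4: ['soft', 'I', 'sleepy'] (min_width=13, slack=2)
Line 5: ['walk', 'computer'] (min_width=13, slack=2)
Line 6: ['water', 'this'] (min_width=10, slack=5)
Line 7: ['rainbow', 'problem'] (min_width=15, slack=0)
Line 8: ['as'] (min_width=2, slack=13)
Total lines: 8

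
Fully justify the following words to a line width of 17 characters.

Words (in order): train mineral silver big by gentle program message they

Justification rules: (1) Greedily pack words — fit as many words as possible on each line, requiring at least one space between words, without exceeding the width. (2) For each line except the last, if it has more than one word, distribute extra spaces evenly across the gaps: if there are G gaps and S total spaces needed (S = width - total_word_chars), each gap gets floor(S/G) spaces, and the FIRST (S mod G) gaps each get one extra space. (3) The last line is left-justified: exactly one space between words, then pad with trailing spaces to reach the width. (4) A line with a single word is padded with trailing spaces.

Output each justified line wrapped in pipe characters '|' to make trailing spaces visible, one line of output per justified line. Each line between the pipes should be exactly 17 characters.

Line 1: ['train', 'mineral'] (min_width=13, slack=4)
Line 2: ['silver', 'big', 'by'] (min_width=13, slack=4)
Line 3: ['gentle', 'program'] (min_width=14, slack=3)
Line 4: ['message', 'they'] (min_width=12, slack=5)

Answer: |train     mineral|
|silver   big   by|
|gentle    program|
|message they     |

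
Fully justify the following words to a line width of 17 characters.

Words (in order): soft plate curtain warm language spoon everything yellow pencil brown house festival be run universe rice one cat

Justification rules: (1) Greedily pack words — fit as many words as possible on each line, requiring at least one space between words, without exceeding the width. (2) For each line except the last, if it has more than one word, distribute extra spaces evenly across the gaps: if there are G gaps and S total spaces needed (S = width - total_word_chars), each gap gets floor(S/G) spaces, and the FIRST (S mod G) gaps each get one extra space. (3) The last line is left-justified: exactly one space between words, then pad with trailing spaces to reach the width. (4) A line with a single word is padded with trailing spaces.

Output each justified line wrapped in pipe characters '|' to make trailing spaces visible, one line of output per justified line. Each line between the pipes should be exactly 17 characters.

Line 1: ['soft', 'plate'] (min_width=10, slack=7)
Line 2: ['curtain', 'warm'] (min_width=12, slack=5)
Line 3: ['language', 'spoon'] (min_width=14, slack=3)
Line 4: ['everything', 'yellow'] (min_width=17, slack=0)
Line 5: ['pencil', 'brown'] (min_width=12, slack=5)
Line 6: ['house', 'festival', 'be'] (min_width=17, slack=0)
Line 7: ['run', 'universe', 'rice'] (min_width=17, slack=0)
Line 8: ['one', 'cat'] (min_width=7, slack=10)

Answer: |soft        plate|
|curtain      warm|
|language    spoon|
|everything yellow|
|pencil      brown|
|house festival be|
|run universe rice|
|one cat          |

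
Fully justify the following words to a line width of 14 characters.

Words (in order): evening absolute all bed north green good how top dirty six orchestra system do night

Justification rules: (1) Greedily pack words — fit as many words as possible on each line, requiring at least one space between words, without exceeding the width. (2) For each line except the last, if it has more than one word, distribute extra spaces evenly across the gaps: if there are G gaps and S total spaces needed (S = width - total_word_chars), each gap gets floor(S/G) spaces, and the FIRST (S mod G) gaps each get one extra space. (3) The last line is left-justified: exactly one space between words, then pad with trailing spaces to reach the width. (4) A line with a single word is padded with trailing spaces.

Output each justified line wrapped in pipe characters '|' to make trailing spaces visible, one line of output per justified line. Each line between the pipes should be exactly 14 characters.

Line 1: ['evening'] (min_width=7, slack=7)
Line 2: ['absolute', 'all'] (min_width=12, slack=2)
Line 3: ['bed', 'north'] (min_width=9, slack=5)
Line 4: ['green', 'good', 'how'] (min_width=14, slack=0)
Line 5: ['top', 'dirty', 'six'] (min_width=13, slack=1)
Line 6: ['orchestra'] (min_width=9, slack=5)
Line 7: ['system', 'do'] (min_width=9, slack=5)
Line 8: ['night'] (min_width=5, slack=9)

Answer: |evening       |
|absolute   all|
|bed      north|
|green good how|
|top  dirty six|
|orchestra     |
|system      do|
|night         |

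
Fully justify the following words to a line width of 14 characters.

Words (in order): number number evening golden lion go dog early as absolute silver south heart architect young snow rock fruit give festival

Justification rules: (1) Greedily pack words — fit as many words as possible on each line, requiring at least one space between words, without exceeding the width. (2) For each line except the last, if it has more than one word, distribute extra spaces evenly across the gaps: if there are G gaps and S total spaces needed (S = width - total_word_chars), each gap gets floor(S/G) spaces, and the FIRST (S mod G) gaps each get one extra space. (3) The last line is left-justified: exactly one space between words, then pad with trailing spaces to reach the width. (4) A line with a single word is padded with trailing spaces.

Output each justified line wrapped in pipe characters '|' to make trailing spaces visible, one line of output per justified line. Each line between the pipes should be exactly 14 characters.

Line 1: ['number', 'number'] (min_width=13, slack=1)
Line 2: ['evening', 'golden'] (min_width=14, slack=0)
Line 3: ['lion', 'go', 'dog'] (min_width=11, slack=3)
Line 4: ['early', 'as'] (min_width=8, slack=6)
Line 5: ['absolute'] (min_width=8, slack=6)
Line 6: ['silver', 'south'] (min_width=12, slack=2)
Line 7: ['heart'] (min_width=5, slack=9)
Line 8: ['architect'] (min_width=9, slack=5)
Line 9: ['young', 'snow'] (min_width=10, slack=4)
Line 10: ['rock', 'fruit'] (min_width=10, slack=4)
Line 11: ['give', 'festival'] (min_width=13, slack=1)

Answer: |number  number|
|evening golden|
|lion   go  dog|
|early       as|
|absolute      |
|silver   south|
|heart         |
|architect     |
|young     snow|
|rock     fruit|
|give festival |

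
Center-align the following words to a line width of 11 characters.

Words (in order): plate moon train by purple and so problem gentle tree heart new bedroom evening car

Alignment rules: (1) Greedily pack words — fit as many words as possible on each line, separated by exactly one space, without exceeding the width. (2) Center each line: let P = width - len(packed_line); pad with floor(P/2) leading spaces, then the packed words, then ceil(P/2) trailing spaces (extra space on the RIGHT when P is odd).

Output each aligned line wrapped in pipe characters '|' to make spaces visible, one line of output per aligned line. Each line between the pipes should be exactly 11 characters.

Answer: |plate moon |
| train by  |
|purple and |
|so problem |
|gentle tree|
| heart new |
|  bedroom  |
|evening car|

Derivation:
Line 1: ['plate', 'moon'] (min_width=10, slack=1)
Line 2: ['train', 'by'] (min_width=8, slack=3)
Line 3: ['purple', 'and'] (min_width=10, slack=1)
Line 4: ['so', 'problem'] (min_width=10, slack=1)
Line 5: ['gentle', 'tree'] (min_width=11, slack=0)
Line 6: ['heart', 'new'] (min_width=9, slack=2)
Line 7: ['bedroom'] (min_width=7, slack=4)
Line 8: ['evening', 'car'] (min_width=11, slack=0)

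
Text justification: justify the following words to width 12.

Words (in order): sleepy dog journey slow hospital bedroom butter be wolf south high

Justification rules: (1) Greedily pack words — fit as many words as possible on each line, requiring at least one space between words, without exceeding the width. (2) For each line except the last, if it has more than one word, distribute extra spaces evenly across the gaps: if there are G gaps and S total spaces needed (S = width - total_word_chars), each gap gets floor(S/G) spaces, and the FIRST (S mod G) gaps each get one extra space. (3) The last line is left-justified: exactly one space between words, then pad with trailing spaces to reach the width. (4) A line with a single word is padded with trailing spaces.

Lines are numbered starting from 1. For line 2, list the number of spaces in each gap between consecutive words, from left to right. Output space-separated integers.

Line 1: ['sleepy', 'dog'] (min_width=10, slack=2)
Line 2: ['journey', 'slow'] (min_width=12, slack=0)
Line 3: ['hospital'] (min_width=8, slack=4)
Line 4: ['bedroom'] (min_width=7, slack=5)
Line 5: ['butter', 'be'] (min_width=9, slack=3)
Line 6: ['wolf', 'south'] (min_width=10, slack=2)
Line 7: ['high'] (min_width=4, slack=8)

Answer: 1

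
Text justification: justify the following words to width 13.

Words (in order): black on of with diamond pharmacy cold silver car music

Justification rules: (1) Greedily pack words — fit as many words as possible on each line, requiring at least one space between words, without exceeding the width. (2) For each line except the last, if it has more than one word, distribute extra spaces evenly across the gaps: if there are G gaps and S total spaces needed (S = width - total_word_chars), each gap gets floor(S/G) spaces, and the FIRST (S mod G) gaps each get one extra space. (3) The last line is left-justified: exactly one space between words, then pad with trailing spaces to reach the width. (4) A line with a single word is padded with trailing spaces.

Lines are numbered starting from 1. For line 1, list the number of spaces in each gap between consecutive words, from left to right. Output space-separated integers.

Line 1: ['black', 'on', 'of'] (min_width=11, slack=2)
Line 2: ['with', 'diamond'] (min_width=12, slack=1)
Line 3: ['pharmacy', 'cold'] (min_width=13, slack=0)
Line 4: ['silver', 'car'] (min_width=10, slack=3)
Line 5: ['music'] (min_width=5, slack=8)

Answer: 2 2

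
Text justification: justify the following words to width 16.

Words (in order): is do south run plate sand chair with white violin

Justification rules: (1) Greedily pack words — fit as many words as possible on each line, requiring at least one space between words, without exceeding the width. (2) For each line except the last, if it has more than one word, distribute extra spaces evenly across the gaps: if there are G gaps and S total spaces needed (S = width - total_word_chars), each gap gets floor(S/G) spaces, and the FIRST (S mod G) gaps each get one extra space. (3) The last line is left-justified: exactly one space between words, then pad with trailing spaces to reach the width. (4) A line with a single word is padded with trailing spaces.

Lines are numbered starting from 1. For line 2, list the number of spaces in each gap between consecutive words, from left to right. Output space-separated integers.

Answer: 1 1

Derivation:
Line 1: ['is', 'do', 'south', 'run'] (min_width=15, slack=1)
Line 2: ['plate', 'sand', 'chair'] (min_width=16, slack=0)
Line 3: ['with', 'white'] (min_width=10, slack=6)
Line 4: ['violin'] (min_width=6, slack=10)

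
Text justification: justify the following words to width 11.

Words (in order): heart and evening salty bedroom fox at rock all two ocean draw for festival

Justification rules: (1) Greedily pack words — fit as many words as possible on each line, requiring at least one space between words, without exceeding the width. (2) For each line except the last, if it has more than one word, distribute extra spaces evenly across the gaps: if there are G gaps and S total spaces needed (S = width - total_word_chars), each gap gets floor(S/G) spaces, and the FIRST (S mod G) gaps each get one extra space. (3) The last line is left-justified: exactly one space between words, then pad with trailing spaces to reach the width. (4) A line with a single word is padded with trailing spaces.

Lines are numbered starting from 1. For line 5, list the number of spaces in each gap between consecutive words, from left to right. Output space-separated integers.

Line 1: ['heart', 'and'] (min_width=9, slack=2)
Line 2: ['evening'] (min_width=7, slack=4)
Line 3: ['salty'] (min_width=5, slack=6)
Line 4: ['bedroom', 'fox'] (min_width=11, slack=0)
Line 5: ['at', 'rock', 'all'] (min_width=11, slack=0)
Line 6: ['two', 'ocean'] (min_width=9, slack=2)
Line 7: ['draw', 'for'] (min_width=8, slack=3)
Line 8: ['festival'] (min_width=8, slack=3)

Answer: 1 1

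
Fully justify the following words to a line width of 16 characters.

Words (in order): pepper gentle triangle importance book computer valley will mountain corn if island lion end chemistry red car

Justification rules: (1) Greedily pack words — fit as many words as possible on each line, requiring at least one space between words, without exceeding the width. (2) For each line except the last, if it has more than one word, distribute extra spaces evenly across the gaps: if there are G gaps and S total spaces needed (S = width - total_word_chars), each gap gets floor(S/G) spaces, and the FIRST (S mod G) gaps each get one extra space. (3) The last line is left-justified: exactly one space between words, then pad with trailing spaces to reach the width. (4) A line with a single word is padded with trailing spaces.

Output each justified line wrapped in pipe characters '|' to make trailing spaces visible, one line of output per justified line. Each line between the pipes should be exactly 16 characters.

Answer: |pepper    gentle|
|triangle        |
|importance  book|
|computer  valley|
|will    mountain|
|corn  if  island|
|lion         end|
|chemistry    red|
|car             |

Derivation:
Line 1: ['pepper', 'gentle'] (min_width=13, slack=3)
Line 2: ['triangle'] (min_width=8, slack=8)
Line 3: ['importance', 'book'] (min_width=15, slack=1)
Line 4: ['computer', 'valley'] (min_width=15, slack=1)
Line 5: ['will', 'mountain'] (min_width=13, slack=3)
Line 6: ['corn', 'if', 'island'] (min_width=14, slack=2)
Line 7: ['lion', 'end'] (min_width=8, slack=8)
Line 8: ['chemistry', 'red'] (min_width=13, slack=3)
Line 9: ['car'] (min_width=3, slack=13)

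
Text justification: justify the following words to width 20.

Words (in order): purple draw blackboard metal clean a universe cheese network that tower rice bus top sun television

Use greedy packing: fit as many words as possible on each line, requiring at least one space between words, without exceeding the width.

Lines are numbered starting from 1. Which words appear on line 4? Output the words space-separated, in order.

Answer: cheese network that

Derivation:
Line 1: ['purple', 'draw'] (min_width=11, slack=9)
Line 2: ['blackboard', 'metal'] (min_width=16, slack=4)
Line 3: ['clean', 'a', 'universe'] (min_width=16, slack=4)
Line 4: ['cheese', 'network', 'that'] (min_width=19, slack=1)
Line 5: ['tower', 'rice', 'bus', 'top'] (min_width=18, slack=2)
Line 6: ['sun', 'television'] (min_width=14, slack=6)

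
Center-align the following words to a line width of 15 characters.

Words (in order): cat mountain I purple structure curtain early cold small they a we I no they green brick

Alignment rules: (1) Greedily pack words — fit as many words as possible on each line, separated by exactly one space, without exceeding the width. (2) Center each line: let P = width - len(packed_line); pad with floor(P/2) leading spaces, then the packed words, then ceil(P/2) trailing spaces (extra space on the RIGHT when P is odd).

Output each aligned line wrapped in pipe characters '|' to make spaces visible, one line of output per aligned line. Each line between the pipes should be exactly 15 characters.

Answer: |cat mountain I |
|    purple     |
|   structure   |
| curtain early |
|cold small they|
|a we I no they |
|  green brick  |

Derivation:
Line 1: ['cat', 'mountain', 'I'] (min_width=14, slack=1)
Line 2: ['purple'] (min_width=6, slack=9)
Line 3: ['structure'] (min_width=9, slack=6)
Line 4: ['curtain', 'early'] (min_width=13, slack=2)
Line 5: ['cold', 'small', 'they'] (min_width=15, slack=0)
Line 6: ['a', 'we', 'I', 'no', 'they'] (min_width=14, slack=1)
Line 7: ['green', 'brick'] (min_width=11, slack=4)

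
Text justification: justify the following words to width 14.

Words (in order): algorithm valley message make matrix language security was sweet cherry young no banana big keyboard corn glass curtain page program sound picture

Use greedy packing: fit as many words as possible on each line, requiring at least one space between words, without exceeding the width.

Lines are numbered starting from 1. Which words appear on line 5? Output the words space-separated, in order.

Answer: security was

Derivation:
Line 1: ['algorithm'] (min_width=9, slack=5)
Line 2: ['valley', 'message'] (min_width=14, slack=0)
Line 3: ['make', 'matrix'] (min_width=11, slack=3)
Line 4: ['language'] (min_width=8, slack=6)
Line 5: ['security', 'was'] (min_width=12, slack=2)
Line 6: ['sweet', 'cherry'] (min_width=12, slack=2)
Line 7: ['young', 'no'] (min_width=8, slack=6)
Line 8: ['banana', 'big'] (min_width=10, slack=4)
Line 9: ['keyboard', 'corn'] (min_width=13, slack=1)
Line 10: ['glass', 'curtain'] (min_width=13, slack=1)
Line 11: ['page', 'program'] (min_width=12, slack=2)
Line 12: ['sound', 'picture'] (min_width=13, slack=1)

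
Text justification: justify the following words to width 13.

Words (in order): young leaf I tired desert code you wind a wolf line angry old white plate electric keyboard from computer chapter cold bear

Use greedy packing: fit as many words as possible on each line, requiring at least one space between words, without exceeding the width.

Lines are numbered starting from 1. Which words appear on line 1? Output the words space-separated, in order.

Line 1: ['young', 'leaf', 'I'] (min_width=12, slack=1)
Line 2: ['tired', 'desert'] (min_width=12, slack=1)
Line 3: ['code', 'you', 'wind'] (min_width=13, slack=0)
Line 4: ['a', 'wolf', 'line'] (min_width=11, slack=2)
Line 5: ['angry', 'old'] (min_width=9, slack=4)
Line 6: ['white', 'plate'] (min_width=11, slack=2)
Line 7: ['electric'] (min_width=8, slack=5)
Line 8: ['keyboard', 'from'] (min_width=13, slack=0)
Line 9: ['computer'] (min_width=8, slack=5)
Line 10: ['chapter', 'cold'] (min_width=12, slack=1)
Line 11: ['bear'] (min_width=4, slack=9)

Answer: young leaf I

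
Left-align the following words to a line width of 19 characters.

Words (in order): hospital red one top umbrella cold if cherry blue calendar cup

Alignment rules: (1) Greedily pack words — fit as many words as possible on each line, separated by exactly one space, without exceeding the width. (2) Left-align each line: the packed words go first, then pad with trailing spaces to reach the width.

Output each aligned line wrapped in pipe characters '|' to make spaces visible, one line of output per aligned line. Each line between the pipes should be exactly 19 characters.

Line 1: ['hospital', 'red', 'one'] (min_width=16, slack=3)
Line 2: ['top', 'umbrella', 'cold'] (min_width=17, slack=2)
Line 3: ['if', 'cherry', 'blue'] (min_width=14, slack=5)
Line 4: ['calendar', 'cup'] (min_width=12, slack=7)

Answer: |hospital red one   |
|top umbrella cold  |
|if cherry blue     |
|calendar cup       |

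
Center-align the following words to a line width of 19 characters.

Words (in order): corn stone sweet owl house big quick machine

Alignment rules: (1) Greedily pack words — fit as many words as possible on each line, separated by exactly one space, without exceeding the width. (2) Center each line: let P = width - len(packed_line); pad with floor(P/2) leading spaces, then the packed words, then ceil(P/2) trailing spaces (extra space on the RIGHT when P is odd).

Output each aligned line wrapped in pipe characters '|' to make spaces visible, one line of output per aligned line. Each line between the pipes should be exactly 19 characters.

Line 1: ['corn', 'stone', 'sweet'] (min_width=16, slack=3)
Line 2: ['owl', 'house', 'big', 'quick'] (min_width=19, slack=0)
Line 3: ['machine'] (min_width=7, slack=12)

Answer: | corn stone sweet  |
|owl house big quick|
|      machine      |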